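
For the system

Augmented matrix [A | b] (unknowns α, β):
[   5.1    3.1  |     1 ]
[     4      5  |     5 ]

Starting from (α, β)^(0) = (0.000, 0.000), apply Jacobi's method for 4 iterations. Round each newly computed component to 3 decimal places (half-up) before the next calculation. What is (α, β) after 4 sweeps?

Iteration 1:
  α = (1 - (3.1)·0.000) / (5.1) = 0.196
  β = (5 - (4)·0.000) / (5) = 1.000
Iteration 2:
  α = (1 - (3.1)·1.000) / (5.1) = -0.412
  β = (5 - (4)·0.196) / (5) = 0.843
Iteration 3:
  α = (1 - (3.1)·0.843) / (5.1) = -0.316
  β = (5 - (4)·-0.412) / (5) = 1.330
Iteration 4:
  α = (1 - (3.1)·1.330) / (5.1) = -0.612
  β = (5 - (4)·-0.316) / (5) = 1.253

(-0.612, 1.253)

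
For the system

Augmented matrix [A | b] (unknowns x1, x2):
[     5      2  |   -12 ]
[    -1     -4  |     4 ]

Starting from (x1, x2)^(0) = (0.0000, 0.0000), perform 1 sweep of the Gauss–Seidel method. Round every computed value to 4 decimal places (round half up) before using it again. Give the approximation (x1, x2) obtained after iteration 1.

Iteration 1:
  x1 = (-12 - (2)·0.0000) / (5) = -2.4000
  x2 = (4 - (-1)·-2.4000) / (-4) = -0.4000

(-2.4000, -0.4000)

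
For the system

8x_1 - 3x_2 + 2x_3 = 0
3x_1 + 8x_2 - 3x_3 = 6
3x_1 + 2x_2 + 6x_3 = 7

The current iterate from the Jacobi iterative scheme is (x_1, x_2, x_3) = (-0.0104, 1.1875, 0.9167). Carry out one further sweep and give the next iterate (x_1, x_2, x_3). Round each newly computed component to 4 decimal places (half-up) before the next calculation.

One sweep:
  x_1 = (0 - (-3)·1.1875 - (2)·0.9167) / (8) = 0.2161
  x_2 = (6 - (3)·-0.0104 - (-3)·0.9167) / (8) = 1.0977
  x_3 = (7 - (3)·-0.0104 - (2)·1.1875) / (6) = 0.7760

(0.2161, 1.0977, 0.7760)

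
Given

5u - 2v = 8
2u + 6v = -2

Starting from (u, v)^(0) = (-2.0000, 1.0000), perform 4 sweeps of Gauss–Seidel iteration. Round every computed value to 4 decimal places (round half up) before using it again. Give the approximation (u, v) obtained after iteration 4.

(1.2924, -0.7641)

Iteration 1:
  u = (8 - (-2)·1.0000) / (5) = 2.0000
  v = (-2 - (2)·2.0000) / (6) = -1.0000
Iteration 2:
  u = (8 - (-2)·-1.0000) / (5) = 1.2000
  v = (-2 - (2)·1.2000) / (6) = -0.7333
Iteration 3:
  u = (8 - (-2)·-0.7333) / (5) = 1.3067
  v = (-2 - (2)·1.3067) / (6) = -0.7689
Iteration 4:
  u = (8 - (-2)·-0.7689) / (5) = 1.2924
  v = (-2 - (2)·1.2924) / (6) = -0.7641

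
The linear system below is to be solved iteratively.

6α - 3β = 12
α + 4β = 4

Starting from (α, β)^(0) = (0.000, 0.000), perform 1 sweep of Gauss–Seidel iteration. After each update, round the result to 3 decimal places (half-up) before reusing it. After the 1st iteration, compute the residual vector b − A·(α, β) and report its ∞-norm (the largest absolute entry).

1.500

Iteration 1:
  α = (12 - (-3)·0.000) / (6) = 2.000
  β = (4 - (1)·2.000) / (4) = 0.500
Residual b − A·x = (1.500, 0.000); ∞-norm = 1.500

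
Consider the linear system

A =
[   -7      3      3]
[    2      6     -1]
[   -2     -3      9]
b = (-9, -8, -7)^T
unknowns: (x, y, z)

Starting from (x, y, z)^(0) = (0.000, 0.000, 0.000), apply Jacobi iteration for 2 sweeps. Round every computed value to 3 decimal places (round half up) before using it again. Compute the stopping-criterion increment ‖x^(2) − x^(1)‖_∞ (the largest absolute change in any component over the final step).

Iteration 1:
  x = (-9 - (3)·0.000 - (3)·0.000) / (-7) = 1.286
  y = (-8 - (2)·0.000 - (-1)·0.000) / (6) = -1.333
  z = (-7 - (-2)·0.000 - (-3)·0.000) / (9) = -0.778
Iteration 2:
  x = (-9 - (3)·-1.333 - (3)·-0.778) / (-7) = 0.381
  y = (-8 - (2)·1.286 - (-1)·-0.778) / (6) = -1.892
  z = (-7 - (-2)·1.286 - (-3)·-1.333) / (9) = -0.936
Change: (-0.905, -0.559, -0.158) → max |·| = 0.905

0.905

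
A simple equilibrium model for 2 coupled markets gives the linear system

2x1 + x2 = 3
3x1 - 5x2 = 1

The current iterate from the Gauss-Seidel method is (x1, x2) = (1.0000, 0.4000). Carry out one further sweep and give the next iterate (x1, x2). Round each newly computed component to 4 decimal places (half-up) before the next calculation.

(1.3000, 0.5800)

One sweep:
  x1 = (3 - (1)·0.4000) / (2) = 1.3000
  x2 = (1 - (3)·1.3000) / (-5) = 0.5800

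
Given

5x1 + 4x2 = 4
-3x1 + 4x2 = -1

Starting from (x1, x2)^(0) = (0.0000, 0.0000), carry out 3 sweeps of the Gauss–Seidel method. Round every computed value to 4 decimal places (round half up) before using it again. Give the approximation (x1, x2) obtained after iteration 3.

Iteration 1:
  x1 = (4 - (4)·0.0000) / (5) = 0.8000
  x2 = (-1 - (-3)·0.8000) / (4) = 0.3500
Iteration 2:
  x1 = (4 - (4)·0.3500) / (5) = 0.5200
  x2 = (-1 - (-3)·0.5200) / (4) = 0.1400
Iteration 3:
  x1 = (4 - (4)·0.1400) / (5) = 0.6880
  x2 = (-1 - (-3)·0.6880) / (4) = 0.2660

(0.6880, 0.2660)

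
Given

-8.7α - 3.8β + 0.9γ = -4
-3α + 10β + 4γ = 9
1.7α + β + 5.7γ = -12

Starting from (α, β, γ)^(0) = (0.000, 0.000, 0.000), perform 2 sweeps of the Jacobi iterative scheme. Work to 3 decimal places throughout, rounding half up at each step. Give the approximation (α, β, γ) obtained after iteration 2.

(-0.151, 1.880, -2.400)

Iteration 1:
  α = (-4 - (-3.8)·0.000 - (0.9)·0.000) / (-8.7) = 0.460
  β = (9 - (-3)·0.000 - (4)·0.000) / (10) = 0.900
  γ = (-12 - (1.7)·0.000 - (1)·0.000) / (5.7) = -2.105
Iteration 2:
  α = (-4 - (-3.8)·0.900 - (0.9)·-2.105) / (-8.7) = -0.151
  β = (9 - (-3)·0.460 - (4)·-2.105) / (10) = 1.880
  γ = (-12 - (1.7)·0.460 - (1)·0.900) / (5.7) = -2.400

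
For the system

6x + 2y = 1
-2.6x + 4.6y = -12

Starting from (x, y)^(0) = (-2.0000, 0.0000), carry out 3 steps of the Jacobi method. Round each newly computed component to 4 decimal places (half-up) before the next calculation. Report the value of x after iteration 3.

Iteration 1:
  x = (1 - (2)·0.0000) / (6) = 0.1667
  y = (-12 - (-2.6)·-2.0000) / (4.6) = -3.7391
Iteration 2:
  x = (1 - (2)·-3.7391) / (6) = 1.4130
  y = (-12 - (-2.6)·0.1667) / (4.6) = -2.5145
Iteration 3:
  x = (1 - (2)·-2.5145) / (6) = 1.0048
  y = (-12 - (-2.6)·1.4130) / (4.6) = -1.8100

1.0048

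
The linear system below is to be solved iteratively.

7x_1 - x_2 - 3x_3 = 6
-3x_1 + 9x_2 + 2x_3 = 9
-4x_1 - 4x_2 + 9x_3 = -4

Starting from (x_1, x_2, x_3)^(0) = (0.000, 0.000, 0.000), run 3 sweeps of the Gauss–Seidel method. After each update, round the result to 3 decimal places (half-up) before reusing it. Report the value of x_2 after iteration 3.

1.293

Iteration 1:
  x_1 = (6 - (-1)·0.000 - (-3)·0.000) / (7) = 0.857
  x_2 = (9 - (-3)·0.857 - (2)·0.000) / (9) = 1.286
  x_3 = (-4 - (-4)·0.857 - (-4)·1.286) / (9) = 0.508
Iteration 2:
  x_1 = (6 - (-1)·1.286 - (-3)·0.508) / (7) = 1.259
  x_2 = (9 - (-3)·1.259 - (2)·0.508) / (9) = 1.307
  x_3 = (-4 - (-4)·1.259 - (-4)·1.307) / (9) = 0.696
Iteration 3:
  x_1 = (6 - (-1)·1.307 - (-3)·0.696) / (7) = 1.342
  x_2 = (9 - (-3)·1.342 - (2)·0.696) / (9) = 1.293
  x_3 = (-4 - (-4)·1.342 - (-4)·1.293) / (9) = 0.727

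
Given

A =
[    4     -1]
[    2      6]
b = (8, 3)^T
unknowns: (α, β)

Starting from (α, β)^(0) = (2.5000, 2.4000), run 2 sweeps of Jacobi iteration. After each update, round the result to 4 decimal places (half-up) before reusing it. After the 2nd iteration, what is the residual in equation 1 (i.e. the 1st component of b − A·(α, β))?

-0.0335

Iteration 1:
  α = (8 - (-1)·2.4000) / (4) = 2.6000
  β = (3 - (2)·2.5000) / (6) = -0.3333
Iteration 2:
  α = (8 - (-1)·-0.3333) / (4) = 1.9167
  β = (3 - (2)·2.6000) / (6) = -0.3667
Residual b − A·x = (-0.0335, 1.3668)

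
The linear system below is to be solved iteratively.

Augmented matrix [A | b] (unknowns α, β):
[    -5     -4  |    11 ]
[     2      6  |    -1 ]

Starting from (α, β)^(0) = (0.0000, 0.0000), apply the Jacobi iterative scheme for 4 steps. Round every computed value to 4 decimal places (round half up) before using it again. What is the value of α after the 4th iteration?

Iteration 1:
  α = (11 - (-4)·0.0000) / (-5) = -2.2000
  β = (-1 - (2)·0.0000) / (6) = -0.1667
Iteration 2:
  α = (11 - (-4)·-0.1667) / (-5) = -2.0666
  β = (-1 - (2)·-2.2000) / (6) = 0.5667
Iteration 3:
  α = (11 - (-4)·0.5667) / (-5) = -2.6534
  β = (-1 - (2)·-2.0666) / (6) = 0.5222
Iteration 4:
  α = (11 - (-4)·0.5222) / (-5) = -2.6178
  β = (-1 - (2)·-2.6534) / (6) = 0.7178

-2.6178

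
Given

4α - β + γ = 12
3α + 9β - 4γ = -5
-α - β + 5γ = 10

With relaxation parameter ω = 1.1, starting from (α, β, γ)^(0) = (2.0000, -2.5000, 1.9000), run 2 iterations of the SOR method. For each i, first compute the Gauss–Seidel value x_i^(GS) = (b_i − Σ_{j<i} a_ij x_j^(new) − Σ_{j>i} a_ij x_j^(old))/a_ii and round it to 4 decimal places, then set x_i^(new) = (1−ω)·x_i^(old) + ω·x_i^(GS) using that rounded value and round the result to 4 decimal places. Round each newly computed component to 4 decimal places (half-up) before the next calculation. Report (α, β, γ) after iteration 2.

(2.4170, -0.3123, 2.4232)

Iteration 1:
  α: GS value = (12 - (-1)·-2.5000 - (1)·1.9000) / (4) = 1.9000;  α ← (1−ω)·2.0000 + ω·1.9000 = 1.8900
  β: GS value = (-5 - (3)·1.8900 - (-4)·1.9000) / (9) = -0.3411;  β ← (1−ω)·-2.5000 + ω·-0.3411 = -0.1252
  γ: GS value = (10 - (-1)·1.8900 - (-1)·-0.1252) / (5) = 2.3530;  γ ← (1−ω)·1.9000 + ω·2.3530 = 2.3983
Iteration 2:
  α: GS value = (12 - (-1)·-0.1252 - (1)·2.3983) / (4) = 2.3691;  α ← (1−ω)·1.8900 + ω·2.3691 = 2.4170
  β: GS value = (-5 - (3)·2.4170 - (-4)·2.3983) / (9) = -0.2953;  β ← (1−ω)·-0.1252 + ω·-0.2953 = -0.3123
  γ: GS value = (10 - (-1)·2.4170 - (-1)·-0.3123) / (5) = 2.4209;  γ ← (1−ω)·2.3983 + ω·2.4209 = 2.4232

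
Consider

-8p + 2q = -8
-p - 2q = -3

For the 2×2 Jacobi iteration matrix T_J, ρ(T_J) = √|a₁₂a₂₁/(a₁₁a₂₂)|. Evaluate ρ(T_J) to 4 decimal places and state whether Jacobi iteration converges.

a₁₂a₂₁/(a₁₁a₂₂) = (2)·(-1) / ((-8)·(-2)) = -0.125000
ρ = √|-0.125000| = √0.125000 = 0.3536
ρ < 1, so Jacobi converges

0.3536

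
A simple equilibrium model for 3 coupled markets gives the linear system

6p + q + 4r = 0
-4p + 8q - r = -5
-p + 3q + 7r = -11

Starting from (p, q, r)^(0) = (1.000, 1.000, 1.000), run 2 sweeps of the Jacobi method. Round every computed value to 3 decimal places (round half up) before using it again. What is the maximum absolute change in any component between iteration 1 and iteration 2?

Iteration 1:
  p = (0 - (1)·1.000 - (4)·1.000) / (6) = -0.833
  q = (-5 - (-4)·1.000 - (-1)·1.000) / (8) = 0.000
  r = (-11 - (-1)·1.000 - (3)·1.000) / (7) = -1.857
Iteration 2:
  p = (0 - (1)·0.000 - (4)·-1.857) / (6) = 1.238
  q = (-5 - (-4)·-0.833 - (-1)·-1.857) / (8) = -1.274
  r = (-11 - (-1)·-0.833 - (3)·0.000) / (7) = -1.690
Change: (2.071, -1.274, 0.167) → max |·| = 2.071

2.071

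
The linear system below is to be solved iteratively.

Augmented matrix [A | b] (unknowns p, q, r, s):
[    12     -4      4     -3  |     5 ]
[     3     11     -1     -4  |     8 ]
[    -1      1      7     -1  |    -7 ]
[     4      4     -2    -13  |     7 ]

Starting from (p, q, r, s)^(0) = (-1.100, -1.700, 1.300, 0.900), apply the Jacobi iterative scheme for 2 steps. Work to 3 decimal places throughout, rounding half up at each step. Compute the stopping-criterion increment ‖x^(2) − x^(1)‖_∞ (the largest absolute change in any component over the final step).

1.526

Iteration 1:
  p = (5 - (-4)·-1.700 - (4)·1.300 - (-3)·0.900) / (12) = -0.358
  q = (8 - (3)·-1.100 - (-1)·1.300 - (-4)·0.900) / (11) = 1.473
  r = (-7 - (-1)·-1.100 - (1)·-1.700 - (-1)·0.900) / (7) = -0.786
  s = (7 - (4)·-1.100 - (4)·-1.700 - (-2)·1.300) / (-13) = -1.600
Iteration 2:
  p = (5 - (-4)·1.473 - (4)·-0.786 - (-3)·-1.600) / (12) = 0.770
  q = (8 - (3)·-0.358 - (-1)·-0.786 - (-4)·-1.600) / (11) = 0.172
  r = (-7 - (-1)·-0.358 - (1)·1.473 - (-1)·-1.600) / (7) = -1.490
  s = (7 - (4)·-0.358 - (4)·1.473 - (-2)·-0.786) / (-13) = -0.074
Change: (1.128, -1.301, -0.704, 1.526) → max |·| = 1.526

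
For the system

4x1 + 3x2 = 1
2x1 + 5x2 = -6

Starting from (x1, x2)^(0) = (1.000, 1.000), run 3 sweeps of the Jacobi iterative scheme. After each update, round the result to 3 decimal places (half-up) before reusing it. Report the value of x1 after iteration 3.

1.000

Iteration 1:
  x1 = (1 - (3)·1.000) / (4) = -0.500
  x2 = (-6 - (2)·1.000) / (5) = -1.600
Iteration 2:
  x1 = (1 - (3)·-1.600) / (4) = 1.450
  x2 = (-6 - (2)·-0.500) / (5) = -1.000
Iteration 3:
  x1 = (1 - (3)·-1.000) / (4) = 1.000
  x2 = (-6 - (2)·1.450) / (5) = -1.780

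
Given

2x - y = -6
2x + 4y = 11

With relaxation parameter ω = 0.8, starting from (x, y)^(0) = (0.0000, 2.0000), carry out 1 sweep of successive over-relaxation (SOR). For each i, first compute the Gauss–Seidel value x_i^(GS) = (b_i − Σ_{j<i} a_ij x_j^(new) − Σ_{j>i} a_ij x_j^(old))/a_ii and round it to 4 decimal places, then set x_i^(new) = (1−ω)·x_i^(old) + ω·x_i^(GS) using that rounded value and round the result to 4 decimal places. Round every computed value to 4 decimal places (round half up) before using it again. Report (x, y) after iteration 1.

(-1.6000, 3.2400)

Iteration 1:
  x: GS value = (-6 - (-1)·2.0000) / (2) = -2.0000;  x ← (1−ω)·0.0000 + ω·-2.0000 = -1.6000
  y: GS value = (11 - (2)·-1.6000) / (4) = 3.5500;  y ← (1−ω)·2.0000 + ω·3.5500 = 3.2400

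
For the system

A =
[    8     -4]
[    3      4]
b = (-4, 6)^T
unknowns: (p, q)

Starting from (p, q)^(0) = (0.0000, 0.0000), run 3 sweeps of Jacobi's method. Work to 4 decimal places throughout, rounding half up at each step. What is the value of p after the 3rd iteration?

0.4375

Iteration 1:
  p = (-4 - (-4)·0.0000) / (8) = -0.5000
  q = (6 - (3)·0.0000) / (4) = 1.5000
Iteration 2:
  p = (-4 - (-4)·1.5000) / (8) = 0.2500
  q = (6 - (3)·-0.5000) / (4) = 1.8750
Iteration 3:
  p = (-4 - (-4)·1.8750) / (8) = 0.4375
  q = (6 - (3)·0.2500) / (4) = 1.3125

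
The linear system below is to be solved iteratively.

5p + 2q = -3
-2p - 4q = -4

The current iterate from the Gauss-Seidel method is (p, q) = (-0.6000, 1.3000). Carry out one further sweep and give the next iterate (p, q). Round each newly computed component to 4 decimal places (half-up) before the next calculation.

One sweep:
  p = (-3 - (2)·1.3000) / (5) = -1.1200
  q = (-4 - (-2)·-1.1200) / (-4) = 1.5600

(-1.1200, 1.5600)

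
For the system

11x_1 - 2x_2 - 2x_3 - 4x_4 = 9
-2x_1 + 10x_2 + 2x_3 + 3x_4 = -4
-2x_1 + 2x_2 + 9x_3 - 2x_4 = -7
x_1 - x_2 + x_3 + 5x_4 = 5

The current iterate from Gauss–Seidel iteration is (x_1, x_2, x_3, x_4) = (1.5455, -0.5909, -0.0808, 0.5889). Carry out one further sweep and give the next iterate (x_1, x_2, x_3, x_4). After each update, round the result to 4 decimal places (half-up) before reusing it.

One sweep:
  x_1 = (9 - (-2)·-0.5909 - (-2)·-0.0808 - (-4)·0.5889) / (11) = 0.9102
  x_2 = (-4 - (-2)·0.9102 - (2)·-0.0808 - (3)·0.5889) / (10) = -0.3785
  x_3 = (-7 - (-2)·0.9102 - (2)·-0.3785 - (-2)·0.5889) / (9) = -0.3605
  x_4 = (5 - (1)·0.9102 - (-1)·-0.3785 - (1)·-0.3605) / (5) = 0.8144

(0.9102, -0.3785, -0.3605, 0.8144)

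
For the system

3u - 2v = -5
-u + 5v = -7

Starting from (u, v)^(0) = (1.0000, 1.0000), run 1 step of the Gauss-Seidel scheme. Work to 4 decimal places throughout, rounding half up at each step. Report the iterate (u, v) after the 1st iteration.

Iteration 1:
  u = (-5 - (-2)·1.0000) / (3) = -1.0000
  v = (-7 - (-1)·-1.0000) / (5) = -1.6000

(-1.0000, -1.6000)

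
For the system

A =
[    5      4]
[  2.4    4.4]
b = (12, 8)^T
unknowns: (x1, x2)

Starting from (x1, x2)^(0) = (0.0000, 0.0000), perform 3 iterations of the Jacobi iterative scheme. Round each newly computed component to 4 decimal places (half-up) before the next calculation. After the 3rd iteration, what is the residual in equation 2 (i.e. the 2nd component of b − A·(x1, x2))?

Iteration 1:
  x1 = (12 - (4)·0.0000) / (5) = 2.4000
  x2 = (8 - (2.4)·0.0000) / (4.4) = 1.8182
Iteration 2:
  x1 = (12 - (4)·1.8182) / (5) = 0.9454
  x2 = (8 - (2.4)·2.4000) / (4.4) = 0.5091
Iteration 3:
  x1 = (12 - (4)·0.5091) / (5) = 1.9927
  x2 = (8 - (2.4)·0.9454) / (4.4) = 1.3025
Residual b − A·x = (-3.1735, -2.5135)

-2.5135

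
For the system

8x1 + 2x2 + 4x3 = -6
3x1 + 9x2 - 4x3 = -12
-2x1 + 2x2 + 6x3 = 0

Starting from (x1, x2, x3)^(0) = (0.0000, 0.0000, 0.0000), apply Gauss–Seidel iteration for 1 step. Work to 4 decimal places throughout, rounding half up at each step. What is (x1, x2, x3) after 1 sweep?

Iteration 1:
  x1 = (-6 - (2)·0.0000 - (4)·0.0000) / (8) = -0.7500
  x2 = (-12 - (3)·-0.7500 - (-4)·0.0000) / (9) = -1.0833
  x3 = (0 - (-2)·-0.7500 - (2)·-1.0833) / (6) = 0.1111

(-0.7500, -1.0833, 0.1111)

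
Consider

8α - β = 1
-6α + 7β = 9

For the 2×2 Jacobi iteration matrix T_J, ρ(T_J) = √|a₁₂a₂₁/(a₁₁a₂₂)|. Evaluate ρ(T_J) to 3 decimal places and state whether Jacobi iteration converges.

0.327

a₁₂a₂₁/(a₁₁a₂₂) = (-1)·(-6) / ((8)·(7)) = 0.107143
ρ = √|0.107143| = √0.107143 = 0.327
ρ < 1, so Jacobi converges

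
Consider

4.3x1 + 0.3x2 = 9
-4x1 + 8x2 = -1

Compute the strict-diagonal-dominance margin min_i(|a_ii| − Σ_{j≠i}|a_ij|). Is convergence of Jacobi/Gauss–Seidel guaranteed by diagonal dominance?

4

row 1: |4.3| − (0.3) = 4
row 2: |8| − (4) = 4
minimum over rows = 4 → strictly diagonally dominant (convergence guaranteed)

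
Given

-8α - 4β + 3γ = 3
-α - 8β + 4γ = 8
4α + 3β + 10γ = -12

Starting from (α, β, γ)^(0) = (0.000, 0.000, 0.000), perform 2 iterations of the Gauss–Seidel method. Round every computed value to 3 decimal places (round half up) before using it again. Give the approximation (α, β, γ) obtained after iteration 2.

Iteration 1:
  α = (3 - (-4)·0.000 - (3)·0.000) / (-8) = -0.375
  β = (8 - (-1)·-0.375 - (4)·0.000) / (-8) = -0.953
  γ = (-12 - (4)·-0.375 - (3)·-0.953) / (10) = -0.764
Iteration 2:
  α = (3 - (-4)·-0.953 - (3)·-0.764) / (-8) = -0.185
  β = (8 - (-1)·-0.185 - (4)·-0.764) / (-8) = -1.359
  γ = (-12 - (4)·-0.185 - (3)·-1.359) / (10) = -0.718

(-0.185, -1.359, -0.718)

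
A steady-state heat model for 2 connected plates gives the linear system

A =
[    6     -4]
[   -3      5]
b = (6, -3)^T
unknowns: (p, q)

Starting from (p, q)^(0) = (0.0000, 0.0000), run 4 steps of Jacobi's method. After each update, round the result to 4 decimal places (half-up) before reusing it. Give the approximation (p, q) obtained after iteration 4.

Iteration 1:
  p = (6 - (-4)·0.0000) / (6) = 1.0000
  q = (-3 - (-3)·0.0000) / (5) = -0.6000
Iteration 2:
  p = (6 - (-4)·-0.6000) / (6) = 0.6000
  q = (-3 - (-3)·1.0000) / (5) = 0.0000
Iteration 3:
  p = (6 - (-4)·0.0000) / (6) = 1.0000
  q = (-3 - (-3)·0.6000) / (5) = -0.2400
Iteration 4:
  p = (6 - (-4)·-0.2400) / (6) = 0.8400
  q = (-3 - (-3)·1.0000) / (5) = 0.0000

(0.8400, 0.0000)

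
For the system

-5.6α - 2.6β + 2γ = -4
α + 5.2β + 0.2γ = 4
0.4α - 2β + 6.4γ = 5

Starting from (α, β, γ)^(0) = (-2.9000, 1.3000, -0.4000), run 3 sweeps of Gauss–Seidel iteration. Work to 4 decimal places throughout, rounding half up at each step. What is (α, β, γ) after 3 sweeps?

(0.7685, 0.5860, 0.9163)

Iteration 1:
  α = (-4 - (-2.6)·1.3000 - (2)·-0.4000) / (-5.6) = -0.0321
  β = (4 - (1)·-0.0321 - (0.2)·-0.4000) / (5.2) = 0.7908
  γ = (5 - (0.4)·-0.0321 - (-2)·0.7908) / (6.4) = 1.0304
Iteration 2:
  α = (-4 - (-2.6)·0.7908 - (2)·1.0304) / (-5.6) = 0.7151
  β = (4 - (1)·0.7151 - (0.2)·1.0304) / (5.2) = 0.5921
  γ = (5 - (0.4)·0.7151 - (-2)·0.5921) / (6.4) = 0.9216
Iteration 3:
  α = (-4 - (-2.6)·0.5921 - (2)·0.9216) / (-5.6) = 0.7685
  β = (4 - (1)·0.7685 - (0.2)·0.9216) / (5.2) = 0.5860
  γ = (5 - (0.4)·0.7685 - (-2)·0.5860) / (6.4) = 0.9163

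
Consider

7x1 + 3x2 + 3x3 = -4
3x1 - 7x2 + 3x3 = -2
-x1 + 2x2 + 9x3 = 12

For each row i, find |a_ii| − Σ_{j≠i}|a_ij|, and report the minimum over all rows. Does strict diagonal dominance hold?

1

row 1: |7| − (3+3) = 1
row 2: |-7| − (3+3) = 1
row 3: |9| − (1+2) = 6
minimum over rows = 1 → strictly diagonally dominant (convergence guaranteed)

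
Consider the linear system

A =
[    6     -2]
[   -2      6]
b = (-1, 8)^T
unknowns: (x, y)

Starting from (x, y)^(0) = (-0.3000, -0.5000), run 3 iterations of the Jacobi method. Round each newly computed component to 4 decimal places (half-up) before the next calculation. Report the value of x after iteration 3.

0.2407

Iteration 1:
  x = (-1 - (-2)·-0.5000) / (6) = -0.3333
  y = (8 - (-2)·-0.3000) / (6) = 1.2333
Iteration 2:
  x = (-1 - (-2)·1.2333) / (6) = 0.2444
  y = (8 - (-2)·-0.3333) / (6) = 1.2222
Iteration 3:
  x = (-1 - (-2)·1.2222) / (6) = 0.2407
  y = (8 - (-2)·0.2444) / (6) = 1.4148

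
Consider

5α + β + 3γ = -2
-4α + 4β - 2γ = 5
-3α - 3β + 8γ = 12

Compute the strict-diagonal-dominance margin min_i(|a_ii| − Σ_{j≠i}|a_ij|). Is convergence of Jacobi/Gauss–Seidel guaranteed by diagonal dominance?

-2

row 1: |5| − (1+3) = 1
row 2: |4| − (4+2) = -2
row 3: |8| − (3+3) = 2
minimum over rows = -2 → not strictly diagonally dominant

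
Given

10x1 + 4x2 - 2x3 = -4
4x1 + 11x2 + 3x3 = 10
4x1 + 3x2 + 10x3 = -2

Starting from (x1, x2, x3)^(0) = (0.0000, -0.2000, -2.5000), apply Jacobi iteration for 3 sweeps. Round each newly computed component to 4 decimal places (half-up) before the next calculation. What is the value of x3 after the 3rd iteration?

-0.1479

Iteration 1:
  x1 = (-4 - (4)·-0.2000 - (-2)·-2.5000) / (10) = -0.8200
  x2 = (10 - (4)·0.0000 - (3)·-2.5000) / (11) = 1.5909
  x3 = (-2 - (4)·0.0000 - (3)·-0.2000) / (10) = -0.1400
Iteration 2:
  x1 = (-4 - (4)·1.5909 - (-2)·-0.1400) / (10) = -1.0644
  x2 = (10 - (4)·-0.8200 - (3)·-0.1400) / (11) = 1.2455
  x3 = (-2 - (4)·-0.8200 - (3)·1.5909) / (10) = -0.3493
Iteration 3:
  x1 = (-4 - (4)·1.2455 - (-2)·-0.3493) / (10) = -0.9681
  x2 = (10 - (4)·-1.0644 - (3)·-0.3493) / (11) = 1.3914
  x3 = (-2 - (4)·-1.0644 - (3)·1.2455) / (10) = -0.1479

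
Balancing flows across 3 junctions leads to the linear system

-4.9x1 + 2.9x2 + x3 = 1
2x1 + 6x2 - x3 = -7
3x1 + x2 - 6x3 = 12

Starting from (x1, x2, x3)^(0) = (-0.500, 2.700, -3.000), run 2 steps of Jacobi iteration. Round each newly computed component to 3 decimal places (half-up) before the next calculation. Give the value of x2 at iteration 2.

Iteration 1:
  x1 = (1 - (2.9)·2.700 - (1)·-3.000) / (-4.9) = 0.782
  x2 = (-7 - (2)·-0.500 - (-1)·-3.000) / (6) = -1.500
  x3 = (12 - (3)·-0.500 - (1)·2.700) / (-6) = -1.800
Iteration 2:
  x1 = (1 - (2.9)·-1.500 - (1)·-1.800) / (-4.9) = -1.459
  x2 = (-7 - (2)·0.782 - (-1)·-1.800) / (6) = -1.727
  x3 = (12 - (3)·0.782 - (1)·-1.500) / (-6) = -1.859

-1.727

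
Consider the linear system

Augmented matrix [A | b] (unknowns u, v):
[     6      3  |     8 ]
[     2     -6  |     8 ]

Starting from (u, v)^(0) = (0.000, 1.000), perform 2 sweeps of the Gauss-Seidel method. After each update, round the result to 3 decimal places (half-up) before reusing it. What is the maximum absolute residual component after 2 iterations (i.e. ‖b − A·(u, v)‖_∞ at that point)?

1.027

Iteration 1:
  u = (8 - (3)·1.000) / (6) = 0.833
  v = (8 - (2)·0.833) / (-6) = -1.056
Iteration 2:
  u = (8 - (3)·-1.056) / (6) = 1.861
  v = (8 - (2)·1.861) / (-6) = -0.713
Residual b − A·x = (-1.027, 0.000); ∞-norm = 1.027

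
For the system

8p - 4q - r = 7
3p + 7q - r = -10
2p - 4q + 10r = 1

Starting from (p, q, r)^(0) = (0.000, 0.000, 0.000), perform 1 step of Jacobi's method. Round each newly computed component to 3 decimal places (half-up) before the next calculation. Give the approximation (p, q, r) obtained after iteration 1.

Iteration 1:
  p = (7 - (-4)·0.000 - (-1)·0.000) / (8) = 0.875
  q = (-10 - (3)·0.000 - (-1)·0.000) / (7) = -1.429
  r = (1 - (2)·0.000 - (-4)·0.000) / (10) = 0.100

(0.875, -1.429, 0.100)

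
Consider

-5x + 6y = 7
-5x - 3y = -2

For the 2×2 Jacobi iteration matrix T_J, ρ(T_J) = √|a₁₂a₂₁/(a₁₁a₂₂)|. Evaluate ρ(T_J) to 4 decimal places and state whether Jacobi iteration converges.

a₁₂a₂₁/(a₁₁a₂₂) = (6)·(-5) / ((-5)·(-3)) = -2.000000
ρ = √|-2.000000| = √2.000000 = 1.4142
ρ > 1, so Jacobi diverges

1.4142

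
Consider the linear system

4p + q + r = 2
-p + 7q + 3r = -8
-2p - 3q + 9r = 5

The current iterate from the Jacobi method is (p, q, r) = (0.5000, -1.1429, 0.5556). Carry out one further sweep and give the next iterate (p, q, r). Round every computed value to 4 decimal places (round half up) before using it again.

(0.6468, -1.3095, 0.2857)

One sweep:
  p = (2 - (1)·-1.1429 - (1)·0.5556) / (4) = 0.6468
  q = (-8 - (-1)·0.5000 - (3)·0.5556) / (7) = -1.3095
  r = (5 - (-2)·0.5000 - (-3)·-1.1429) / (9) = 0.2857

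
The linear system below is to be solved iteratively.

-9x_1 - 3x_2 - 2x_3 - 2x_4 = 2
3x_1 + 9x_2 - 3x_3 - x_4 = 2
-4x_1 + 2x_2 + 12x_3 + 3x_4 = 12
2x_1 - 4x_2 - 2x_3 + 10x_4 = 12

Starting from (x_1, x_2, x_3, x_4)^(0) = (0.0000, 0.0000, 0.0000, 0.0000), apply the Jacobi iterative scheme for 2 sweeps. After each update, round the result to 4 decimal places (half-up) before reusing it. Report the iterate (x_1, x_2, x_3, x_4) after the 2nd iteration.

Iteration 1:
  x_1 = (2 - (-3)·0.0000 - (-2)·0.0000 - (-2)·0.0000) / (-9) = -0.2222
  x_2 = (2 - (3)·0.0000 - (-3)·0.0000 - (-1)·0.0000) / (9) = 0.2222
  x_3 = (12 - (-4)·0.0000 - (2)·0.0000 - (3)·0.0000) / (12) = 1.0000
  x_4 = (12 - (2)·0.0000 - (-4)·0.0000 - (-2)·0.0000) / (10) = 1.2000
Iteration 2:
  x_1 = (2 - (-3)·0.2222 - (-2)·1.0000 - (-2)·1.2000) / (-9) = -0.7852
  x_2 = (2 - (3)·-0.2222 - (-3)·1.0000 - (-1)·1.2000) / (9) = 0.7630
  x_3 = (12 - (-4)·-0.2222 - (2)·0.2222 - (3)·1.2000) / (12) = 0.5889
  x_4 = (12 - (2)·-0.2222 - (-4)·0.2222 - (-2)·1.0000) / (10) = 1.5333

(-0.7852, 0.7630, 0.5889, 1.5333)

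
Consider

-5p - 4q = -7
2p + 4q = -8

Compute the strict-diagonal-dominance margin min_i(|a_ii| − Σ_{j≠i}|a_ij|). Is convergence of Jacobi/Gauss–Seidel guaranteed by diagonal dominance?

row 1: |-5| − (4) = 1
row 2: |4| − (2) = 2
minimum over rows = 1 → strictly diagonally dominant (convergence guaranteed)

1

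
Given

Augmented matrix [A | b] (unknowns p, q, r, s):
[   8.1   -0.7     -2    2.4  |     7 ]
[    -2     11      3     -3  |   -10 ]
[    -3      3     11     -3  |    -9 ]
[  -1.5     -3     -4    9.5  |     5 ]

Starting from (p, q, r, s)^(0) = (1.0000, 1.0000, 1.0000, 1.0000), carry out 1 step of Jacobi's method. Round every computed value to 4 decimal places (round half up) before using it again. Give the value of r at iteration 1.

-0.5455

Iteration 1:
  p = (7 - (-0.7)·1.0000 - (-2)·1.0000 - (2.4)·1.0000) / (8.1) = 0.9012
  q = (-10 - (-2)·1.0000 - (3)·1.0000 - (-3)·1.0000) / (11) = -0.7273
  r = (-9 - (-3)·1.0000 - (3)·1.0000 - (-3)·1.0000) / (11) = -0.5455
  s = (5 - (-1.5)·1.0000 - (-3)·1.0000 - (-4)·1.0000) / (9.5) = 1.4211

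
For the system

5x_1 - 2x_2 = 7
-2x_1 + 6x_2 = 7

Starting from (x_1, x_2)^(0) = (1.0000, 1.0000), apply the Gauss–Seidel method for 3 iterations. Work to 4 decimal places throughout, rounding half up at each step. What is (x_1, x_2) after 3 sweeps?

Iteration 1:
  x_1 = (7 - (-2)·1.0000) / (5) = 1.8000
  x_2 = (7 - (-2)·1.8000) / (6) = 1.7667
Iteration 2:
  x_1 = (7 - (-2)·1.7667) / (5) = 2.1067
  x_2 = (7 - (-2)·2.1067) / (6) = 1.8689
Iteration 3:
  x_1 = (7 - (-2)·1.8689) / (5) = 2.1476
  x_2 = (7 - (-2)·2.1476) / (6) = 1.8825

(2.1476, 1.8825)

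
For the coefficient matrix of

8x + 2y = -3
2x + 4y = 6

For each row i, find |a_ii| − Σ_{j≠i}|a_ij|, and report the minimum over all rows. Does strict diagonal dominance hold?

2

row 1: |8| − (2) = 6
row 2: |4| − (2) = 2
minimum over rows = 2 → strictly diagonally dominant (convergence guaranteed)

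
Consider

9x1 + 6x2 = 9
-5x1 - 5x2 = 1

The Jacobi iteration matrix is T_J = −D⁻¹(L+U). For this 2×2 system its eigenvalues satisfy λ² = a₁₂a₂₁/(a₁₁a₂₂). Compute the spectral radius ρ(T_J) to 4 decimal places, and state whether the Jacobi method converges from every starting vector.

a₁₂a₂₁/(a₁₁a₂₂) = (6)·(-5) / ((9)·(-5)) = 0.666667
ρ = √|0.666667| = √0.666667 = 0.8165
ρ < 1, so Jacobi converges

0.8165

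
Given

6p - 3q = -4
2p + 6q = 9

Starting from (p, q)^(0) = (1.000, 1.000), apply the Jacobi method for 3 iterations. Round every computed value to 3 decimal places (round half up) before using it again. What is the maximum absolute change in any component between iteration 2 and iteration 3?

Iteration 1:
  p = (-4 - (-3)·1.000) / (6) = -0.167
  q = (9 - (2)·1.000) / (6) = 1.167
Iteration 2:
  p = (-4 - (-3)·1.167) / (6) = -0.083
  q = (9 - (2)·-0.167) / (6) = 1.556
Iteration 3:
  p = (-4 - (-3)·1.556) / (6) = 0.111
  q = (9 - (2)·-0.083) / (6) = 1.528
Change: (0.194, -0.028) → max |·| = 0.194

0.194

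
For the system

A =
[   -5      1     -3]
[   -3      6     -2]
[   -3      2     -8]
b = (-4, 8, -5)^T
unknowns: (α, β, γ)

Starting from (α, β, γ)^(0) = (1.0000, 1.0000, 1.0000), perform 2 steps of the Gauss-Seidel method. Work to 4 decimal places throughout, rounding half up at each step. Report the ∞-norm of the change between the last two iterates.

0.2083

Iteration 1:
  α = (-4 - (1)·1.0000 - (-3)·1.0000) / (-5) = 0.4000
  β = (8 - (-3)·0.4000 - (-2)·1.0000) / (6) = 1.8667
  γ = (-5 - (-3)·0.4000 - (2)·1.8667) / (-8) = 0.9417
Iteration 2:
  α = (-4 - (1)·1.8667 - (-3)·0.9417) / (-5) = 0.6083
  β = (8 - (-3)·0.6083 - (-2)·0.9417) / (6) = 1.9514
  γ = (-5 - (-3)·0.6083 - (2)·1.9514) / (-8) = 0.8847
Change: (0.2083, 0.0847, -0.0570) → max |·| = 0.2083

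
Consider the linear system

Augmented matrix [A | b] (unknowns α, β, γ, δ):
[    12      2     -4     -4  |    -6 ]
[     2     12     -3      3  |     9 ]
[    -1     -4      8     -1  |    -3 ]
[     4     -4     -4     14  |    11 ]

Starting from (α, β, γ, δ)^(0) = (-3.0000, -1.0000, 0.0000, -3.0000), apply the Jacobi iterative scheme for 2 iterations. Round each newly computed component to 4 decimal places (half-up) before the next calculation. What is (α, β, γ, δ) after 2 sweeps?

(-0.9226, 0.2267, 0.6280, 1.2738)

Iteration 1:
  α = (-6 - (2)·-1.0000 - (-4)·0.0000 - (-4)·-3.0000) / (12) = -1.3333
  β = (9 - (2)·-3.0000 - (-3)·0.0000 - (3)·-3.0000) / (12) = 2.0000
  γ = (-3 - (-1)·-3.0000 - (-4)·-1.0000 - (-1)·-3.0000) / (8) = -1.6250
  δ = (11 - (4)·-3.0000 - (-4)·-1.0000 - (-4)·0.0000) / (14) = 1.3571
Iteration 2:
  α = (-6 - (2)·2.0000 - (-4)·-1.6250 - (-4)·1.3571) / (12) = -0.9226
  β = (9 - (2)·-1.3333 - (-3)·-1.6250 - (3)·1.3571) / (12) = 0.2267
  γ = (-3 - (-1)·-1.3333 - (-4)·2.0000 - (-1)·1.3571) / (8) = 0.6280
  δ = (11 - (4)·-1.3333 - (-4)·2.0000 - (-4)·-1.6250) / (14) = 1.2738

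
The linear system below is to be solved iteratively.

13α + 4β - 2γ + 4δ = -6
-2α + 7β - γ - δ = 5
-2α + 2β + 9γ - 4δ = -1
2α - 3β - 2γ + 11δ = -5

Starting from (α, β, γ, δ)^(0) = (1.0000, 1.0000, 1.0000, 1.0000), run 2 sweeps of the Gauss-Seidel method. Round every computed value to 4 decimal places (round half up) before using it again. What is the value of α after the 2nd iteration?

-0.6651

Iteration 1:
  α = (-6 - (4)·1.0000 - (-2)·1.0000 - (4)·1.0000) / (13) = -0.9231
  β = (5 - (-2)·-0.9231 - (-1)·1.0000 - (-1)·1.0000) / (7) = 0.7363
  γ = (-1 - (-2)·-0.9231 - (2)·0.7363 - (-4)·1.0000) / (9) = -0.0354
  δ = (-5 - (2)·-0.9231 - (-3)·0.7363 - (-2)·-0.0354) / (11) = -0.0923
Iteration 2:
  α = (-6 - (4)·0.7363 - (-2)·-0.0354 - (4)·-0.0923) / (13) = -0.6651
  β = (5 - (-2)·-0.6651 - (-1)·-0.0354 - (-1)·-0.0923) / (7) = 0.5060
  γ = (-1 - (-2)·-0.6651 - (2)·0.5060 - (-4)·-0.0923) / (9) = -0.4124
  δ = (-5 - (2)·-0.6651 - (-3)·0.5060 - (-2)·-0.4124) / (11) = -0.2706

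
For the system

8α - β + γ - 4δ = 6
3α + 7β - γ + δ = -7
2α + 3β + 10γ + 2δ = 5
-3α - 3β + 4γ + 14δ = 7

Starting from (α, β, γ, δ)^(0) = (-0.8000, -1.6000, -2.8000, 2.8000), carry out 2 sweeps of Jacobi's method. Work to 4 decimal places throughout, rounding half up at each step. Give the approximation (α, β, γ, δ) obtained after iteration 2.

Iteration 1:
  α = (6 - (-1)·-1.6000 - (1)·-2.8000 - (-4)·2.8000) / (8) = 2.3000
  β = (-7 - (3)·-0.8000 - (-1)·-2.8000 - (1)·2.8000) / (7) = -1.4571
  γ = (5 - (2)·-0.8000 - (3)·-1.6000 - (2)·2.8000) / (10) = 0.5800
  δ = (7 - (-3)·-0.8000 - (-3)·-1.6000 - (4)·-2.8000) / (14) = 0.7857
Iteration 2:
  α = (6 - (-1)·-1.4571 - (1)·0.5800 - (-4)·0.7857) / (8) = 0.8882
  β = (-7 - (3)·2.3000 - (-1)·0.5800 - (1)·0.7857) / (7) = -2.0151
  γ = (5 - (2)·2.3000 - (3)·-1.4571 - (2)·0.7857) / (10) = 0.3200
  δ = (7 - (-3)·2.3000 - (-3)·-1.4571 - (4)·0.5800) / (14) = 0.5149

(0.8882, -2.0151, 0.3200, 0.5149)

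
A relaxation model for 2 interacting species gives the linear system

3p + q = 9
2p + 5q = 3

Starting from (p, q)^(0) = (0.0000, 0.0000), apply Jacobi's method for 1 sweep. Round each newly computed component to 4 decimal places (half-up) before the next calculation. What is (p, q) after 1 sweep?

Iteration 1:
  p = (9 - (1)·0.0000) / (3) = 3.0000
  q = (3 - (2)·0.0000) / (5) = 0.6000

(3.0000, 0.6000)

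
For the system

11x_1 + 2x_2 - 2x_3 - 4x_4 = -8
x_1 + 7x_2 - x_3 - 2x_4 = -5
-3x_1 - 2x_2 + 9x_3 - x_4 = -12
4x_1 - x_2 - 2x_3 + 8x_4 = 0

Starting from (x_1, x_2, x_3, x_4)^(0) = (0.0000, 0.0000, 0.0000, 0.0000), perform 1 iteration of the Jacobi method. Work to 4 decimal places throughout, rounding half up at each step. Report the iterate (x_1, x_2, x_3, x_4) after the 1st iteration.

Iteration 1:
  x_1 = (-8 - (2)·0.0000 - (-2)·0.0000 - (-4)·0.0000) / (11) = -0.7273
  x_2 = (-5 - (1)·0.0000 - (-1)·0.0000 - (-2)·0.0000) / (7) = -0.7143
  x_3 = (-12 - (-3)·0.0000 - (-2)·0.0000 - (-1)·0.0000) / (9) = -1.3333
  x_4 = (0 - (4)·0.0000 - (-1)·0.0000 - (-2)·0.0000) / (8) = 0.0000

(-0.7273, -0.7143, -1.3333, 0.0000)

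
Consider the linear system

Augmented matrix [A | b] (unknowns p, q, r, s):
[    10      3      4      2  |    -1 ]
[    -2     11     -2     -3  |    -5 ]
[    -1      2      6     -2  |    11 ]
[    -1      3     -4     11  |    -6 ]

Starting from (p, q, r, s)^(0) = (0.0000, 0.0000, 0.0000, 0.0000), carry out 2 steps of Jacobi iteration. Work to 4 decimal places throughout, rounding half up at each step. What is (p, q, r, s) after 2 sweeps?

(-0.5879, -0.2882, 1.7863, 0.2361)

Iteration 1:
  p = (-1 - (3)·0.0000 - (4)·0.0000 - (2)·0.0000) / (10) = -0.1000
  q = (-5 - (-2)·0.0000 - (-2)·0.0000 - (-3)·0.0000) / (11) = -0.4545
  r = (11 - (-1)·0.0000 - (2)·0.0000 - (-2)·0.0000) / (6) = 1.8333
  s = (-6 - (-1)·0.0000 - (3)·0.0000 - (-4)·0.0000) / (11) = -0.5455
Iteration 2:
  p = (-1 - (3)·-0.4545 - (4)·1.8333 - (2)·-0.5455) / (10) = -0.5879
  q = (-5 - (-2)·-0.1000 - (-2)·1.8333 - (-3)·-0.5455) / (11) = -0.2882
  r = (11 - (-1)·-0.1000 - (2)·-0.4545 - (-2)·-0.5455) / (6) = 1.7863
  s = (-6 - (-1)·-0.1000 - (3)·-0.4545 - (-4)·1.8333) / (11) = 0.2361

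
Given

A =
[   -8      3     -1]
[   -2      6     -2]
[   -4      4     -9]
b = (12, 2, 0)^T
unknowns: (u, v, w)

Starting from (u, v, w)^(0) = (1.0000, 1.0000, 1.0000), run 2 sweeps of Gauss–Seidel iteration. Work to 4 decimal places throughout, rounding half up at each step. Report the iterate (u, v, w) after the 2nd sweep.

(-1.4896, 0.0590, 0.6883)

Iteration 1:
  u = (12 - (3)·1.0000 - (-1)·1.0000) / (-8) = -1.2500
  v = (2 - (-2)·-1.2500 - (-2)·1.0000) / (6) = 0.2500
  w = (0 - (-4)·-1.2500 - (4)·0.2500) / (-9) = 0.6667
Iteration 2:
  u = (12 - (3)·0.2500 - (-1)·0.6667) / (-8) = -1.4896
  v = (2 - (-2)·-1.4896 - (-2)·0.6667) / (6) = 0.0590
  w = (0 - (-4)·-1.4896 - (4)·0.0590) / (-9) = 0.6883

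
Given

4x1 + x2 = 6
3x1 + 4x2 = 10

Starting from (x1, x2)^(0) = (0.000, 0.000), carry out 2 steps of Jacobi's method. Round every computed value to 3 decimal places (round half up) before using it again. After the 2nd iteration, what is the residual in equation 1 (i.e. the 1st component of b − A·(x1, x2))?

Iteration 1:
  x1 = (6 - (1)·0.000) / (4) = 1.500
  x2 = (10 - (3)·0.000) / (4) = 2.500
Iteration 2:
  x1 = (6 - (1)·2.500) / (4) = 0.875
  x2 = (10 - (3)·1.500) / (4) = 1.375
Residual b − A·x = (1.125, 1.875)

1.125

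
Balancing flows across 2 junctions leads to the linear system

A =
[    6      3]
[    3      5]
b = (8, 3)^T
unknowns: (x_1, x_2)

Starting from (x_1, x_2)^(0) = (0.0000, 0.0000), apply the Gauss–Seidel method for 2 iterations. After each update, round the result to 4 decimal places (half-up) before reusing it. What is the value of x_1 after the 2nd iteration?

1.4333

Iteration 1:
  x_1 = (8 - (3)·0.0000) / (6) = 1.3333
  x_2 = (3 - (3)·1.3333) / (5) = -0.2000
Iteration 2:
  x_1 = (8 - (3)·-0.2000) / (6) = 1.4333
  x_2 = (3 - (3)·1.4333) / (5) = -0.2600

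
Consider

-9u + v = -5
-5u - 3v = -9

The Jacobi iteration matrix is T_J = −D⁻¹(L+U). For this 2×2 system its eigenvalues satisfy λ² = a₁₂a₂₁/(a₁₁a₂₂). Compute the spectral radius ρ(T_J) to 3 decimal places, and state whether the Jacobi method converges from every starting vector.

0.430

a₁₂a₂₁/(a₁₁a₂₂) = (1)·(-5) / ((-9)·(-3)) = -0.185185
ρ = √|-0.185185| = √0.185185 = 0.430
ρ < 1, so Jacobi converges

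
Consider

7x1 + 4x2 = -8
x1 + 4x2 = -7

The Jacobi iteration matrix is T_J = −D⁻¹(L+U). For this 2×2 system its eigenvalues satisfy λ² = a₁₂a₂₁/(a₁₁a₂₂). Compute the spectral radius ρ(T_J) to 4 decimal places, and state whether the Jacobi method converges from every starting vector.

a₁₂a₂₁/(a₁₁a₂₂) = (4)·(1) / ((7)·(4)) = 0.142857
ρ = √|0.142857| = √0.142857 = 0.3780
ρ < 1, so Jacobi converges

0.3780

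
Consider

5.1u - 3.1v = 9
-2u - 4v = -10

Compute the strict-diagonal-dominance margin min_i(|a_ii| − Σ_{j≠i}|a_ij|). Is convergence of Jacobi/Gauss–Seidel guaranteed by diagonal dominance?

2

row 1: |5.1| − (3.1) = 2
row 2: |-4| − (2) = 2
minimum over rows = 2 → strictly diagonally dominant (convergence guaranteed)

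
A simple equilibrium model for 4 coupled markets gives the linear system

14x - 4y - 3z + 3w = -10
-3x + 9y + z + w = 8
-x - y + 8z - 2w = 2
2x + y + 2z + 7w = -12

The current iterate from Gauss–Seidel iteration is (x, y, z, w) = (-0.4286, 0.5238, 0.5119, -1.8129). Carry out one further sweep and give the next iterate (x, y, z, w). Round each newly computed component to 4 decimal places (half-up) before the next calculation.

One sweep:
  x = (-10 - (-4)·0.5238 - (-3)·0.5119 - (3)·-1.8129) / (14) = -0.0665
  y = (8 - (-3)·-0.0665 - (1)·0.5119 - (1)·-1.8129) / (9) = 1.0113
  z = (2 - (-1)·-0.0665 - (-1)·1.0113 - (-2)·-1.8129) / (8) = -0.0851
  w = (-12 - (2)·-0.0665 - (1)·1.0113 - (2)·-0.0851) / (7) = -1.8154

(-0.0665, 1.0113, -0.0851, -1.8154)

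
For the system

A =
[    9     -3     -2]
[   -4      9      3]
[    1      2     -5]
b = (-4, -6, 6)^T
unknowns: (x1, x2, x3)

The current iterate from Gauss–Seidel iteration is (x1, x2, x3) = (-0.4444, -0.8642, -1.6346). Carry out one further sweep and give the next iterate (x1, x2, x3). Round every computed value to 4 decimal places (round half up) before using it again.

One sweep:
  x1 = (-4 - (-3)·-0.8642 - (-2)·-1.6346) / (9) = -1.0958
  x2 = (-6 - (-4)·-1.0958 - (3)·-1.6346) / (9) = -0.6088
  x3 = (6 - (1)·-1.0958 - (2)·-0.6088) / (-5) = -1.6627

(-1.0958, -0.6088, -1.6627)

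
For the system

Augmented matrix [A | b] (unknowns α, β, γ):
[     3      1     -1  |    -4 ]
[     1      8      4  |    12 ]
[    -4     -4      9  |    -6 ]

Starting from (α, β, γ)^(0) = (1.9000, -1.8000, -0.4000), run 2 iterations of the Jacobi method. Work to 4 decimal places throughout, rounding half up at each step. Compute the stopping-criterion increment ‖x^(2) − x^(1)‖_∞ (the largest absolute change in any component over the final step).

1.1615

Iteration 1:
  α = (-4 - (1)·-1.8000 - (-1)·-0.4000) / (3) = -0.8667
  β = (12 - (1)·1.9000 - (4)·-0.4000) / (8) = 1.4625
  γ = (-6 - (-4)·1.9000 - (-4)·-1.8000) / (9) = -0.6222
Iteration 2:
  α = (-4 - (1)·1.4625 - (-1)·-0.6222) / (3) = -2.0282
  β = (12 - (1)·-0.8667 - (4)·-0.6222) / (8) = 1.9194
  γ = (-6 - (-4)·-0.8667 - (-4)·1.4625) / (9) = -0.4019
Change: (-1.1615, 0.4569, 0.2203) → max |·| = 1.1615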